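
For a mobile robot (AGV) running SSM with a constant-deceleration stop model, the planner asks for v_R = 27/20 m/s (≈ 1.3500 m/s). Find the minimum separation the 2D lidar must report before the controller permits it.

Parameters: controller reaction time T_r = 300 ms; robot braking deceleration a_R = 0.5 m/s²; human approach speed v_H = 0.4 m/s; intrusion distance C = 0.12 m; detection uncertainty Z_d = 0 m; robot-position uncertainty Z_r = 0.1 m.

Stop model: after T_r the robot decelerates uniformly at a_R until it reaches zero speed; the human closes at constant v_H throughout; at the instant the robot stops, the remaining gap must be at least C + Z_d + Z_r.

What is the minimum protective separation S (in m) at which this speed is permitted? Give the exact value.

S_min = 1459/400 m = 3.6475 m

braking lasts T_s = (27/20)/(1/2) = 2.7000 s
robot in T_r: 1.3500·0.3000 = 0.4050 m
braking distance = 1.3500²/(2·0.5000) = 1.8225 m
human over T_r+T_s: 0.4000·(0.3000+2.7000) = 1.2000 m
residual clearance needed = 0.1200+0.0000+0.1000 = 0.2200 m
S_min ≈ 0.4050+1.8225+1.2000+0.2200  ⇒  S_min = 1459/400 m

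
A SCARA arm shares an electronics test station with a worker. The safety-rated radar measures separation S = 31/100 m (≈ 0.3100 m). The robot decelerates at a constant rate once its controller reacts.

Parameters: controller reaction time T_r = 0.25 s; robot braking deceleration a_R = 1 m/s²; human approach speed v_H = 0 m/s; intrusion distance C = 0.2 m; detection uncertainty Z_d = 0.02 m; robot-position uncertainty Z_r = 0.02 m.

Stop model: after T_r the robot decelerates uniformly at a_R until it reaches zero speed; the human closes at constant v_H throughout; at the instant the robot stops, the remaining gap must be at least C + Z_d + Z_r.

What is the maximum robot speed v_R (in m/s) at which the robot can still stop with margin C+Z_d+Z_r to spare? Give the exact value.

v_R_max = 1/5 m/s = 0.2000 m/s

collect terms ⇒ (1/2)·v_R² + (1/4)·v_R + (-7/100) = 0
  disc = (1/4)² − 4·(1/2)·(-7/100) = 81/400 ; √disc = 9/20
  v_R = (−(1/4) + 9/20) / (2·(1/2)) = 1/5 m/s
check:
braking lasts T_s = (1/5)/1 = 0.2000 s
robot in T_r: 0.2000·0.2500 = 0.0500 m
braking distance = 0.2000²/(2·1.0000) = 0.0200 m
person approaches 0.0000·(0.2500+0.2000) = 0.0000 m
margins: 0.2000+0.0200+0.0200 = 0.2400 m
sum ≈ 0.0500+0.0200+0.0000+0.2400 ≈ 0.3100 m = S ✓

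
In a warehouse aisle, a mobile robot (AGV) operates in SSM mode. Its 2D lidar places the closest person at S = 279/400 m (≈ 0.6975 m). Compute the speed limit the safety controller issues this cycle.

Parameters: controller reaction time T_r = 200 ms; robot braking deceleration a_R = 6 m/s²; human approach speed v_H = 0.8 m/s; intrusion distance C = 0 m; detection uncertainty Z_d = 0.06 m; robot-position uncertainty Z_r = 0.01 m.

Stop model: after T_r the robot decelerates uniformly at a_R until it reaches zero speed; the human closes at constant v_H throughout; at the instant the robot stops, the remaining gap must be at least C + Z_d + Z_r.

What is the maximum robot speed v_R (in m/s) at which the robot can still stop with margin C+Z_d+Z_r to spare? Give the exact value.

at the boundary: (1/12)·v² + (1/3)·v + (-187/400) = 0
  disc = (1/3)² − 4·(1/12)·(-187/400) = 961/3600 ; √disc = 31/60
  v_R = (−(1/3) + 31/60) / (2·(1/12)) = 11/10 m/s
check:
stop time T_s = (11/10)/6 = 0.1833 s
robot in T_r: 1.1000·0.2000 = 0.2200 m
robot covers 1.1000·0.1833 − ½·6.0000·0.1833² = 0.1008 m while stopping
human closes 0.8000·0.3833 = 0.3067 m
residual clearance needed = 0.0000+0.0600+0.0100 = 0.0700 m
sum ≈ 0.2200+0.1008+0.3067+0.0700 ≈ 0.6975 m = S ✓

v_R_max = 11/10 m/s = 1.1000 m/s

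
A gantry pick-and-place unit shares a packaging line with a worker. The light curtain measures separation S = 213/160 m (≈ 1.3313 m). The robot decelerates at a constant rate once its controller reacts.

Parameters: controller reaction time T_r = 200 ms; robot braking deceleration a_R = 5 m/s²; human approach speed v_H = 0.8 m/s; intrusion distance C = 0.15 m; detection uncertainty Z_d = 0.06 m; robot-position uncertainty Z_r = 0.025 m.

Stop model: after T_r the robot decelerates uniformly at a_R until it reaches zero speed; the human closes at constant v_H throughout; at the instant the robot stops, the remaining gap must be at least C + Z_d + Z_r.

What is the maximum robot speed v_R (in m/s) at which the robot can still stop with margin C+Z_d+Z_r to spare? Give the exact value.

collect terms ⇒ (1/10)·v_R² + (9/25)·v_R + (-749/800) = 0
  disc = (9/25)² − 4·(1/10)·(-749/800) = 5041/10000 ; √disc = 71/100
  v_R = (−(9/25) + 71/100) / (2·(1/10)) = 7/4 m/s
check:
braking lasts T_s = (7/4)/5 = 0.3500 s
reaction-phase robot travel = 1.7500·0.2000 = 0.3500 m
braking distance = 1.7500²/(2·5.0000) = 0.3063 m
person approaches 0.8000·(0.2000+0.3500) = 0.4400 m
margins: 0.1500+0.0600+0.0250 = 0.2350 m
sum ≈ 0.3500+0.3063+0.4400+0.2350 ≈ 1.3313 m = S ✓

v_R_max = 7/4 m/s = 1.7500 m/s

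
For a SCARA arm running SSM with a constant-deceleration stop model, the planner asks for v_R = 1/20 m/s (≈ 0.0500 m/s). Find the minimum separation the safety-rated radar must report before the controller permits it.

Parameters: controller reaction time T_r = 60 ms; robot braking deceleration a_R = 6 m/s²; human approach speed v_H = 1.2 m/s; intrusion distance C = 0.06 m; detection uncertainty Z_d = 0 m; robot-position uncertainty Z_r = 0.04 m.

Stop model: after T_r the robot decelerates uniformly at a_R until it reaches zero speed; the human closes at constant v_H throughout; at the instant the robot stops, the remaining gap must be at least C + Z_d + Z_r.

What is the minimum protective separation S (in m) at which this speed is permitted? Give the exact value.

S_min = 889/4800 m = 0.1852 m

T_s = v_R/a_R = (1/20)/6 = 0.0083 s
robot in T_r: 0.0500·0.0600 = 0.0030 m
robot under decel: 0.0500²/(2·6.0000) = 0.0002 m
human closes 1.2000·0.0683 = 0.0820 m
C+Z_d+Z_r = 0.0600+0.0000+0.0400 = 0.1000 m
S_min ≈ 0.0030+0.0002+0.0820+0.1000  ⇒  S_min = 889/4800 m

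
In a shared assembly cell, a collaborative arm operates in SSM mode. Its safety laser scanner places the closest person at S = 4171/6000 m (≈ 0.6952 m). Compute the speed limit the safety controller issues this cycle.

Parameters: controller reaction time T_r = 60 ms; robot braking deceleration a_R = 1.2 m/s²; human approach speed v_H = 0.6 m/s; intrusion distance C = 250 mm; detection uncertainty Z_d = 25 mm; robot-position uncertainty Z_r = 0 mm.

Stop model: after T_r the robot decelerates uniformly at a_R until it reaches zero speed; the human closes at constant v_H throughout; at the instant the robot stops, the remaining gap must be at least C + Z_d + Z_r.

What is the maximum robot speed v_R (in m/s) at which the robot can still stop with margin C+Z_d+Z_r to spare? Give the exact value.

collect terms ⇒ (5/12)·v_R² + (14/25)·v_R + (-461/1200) = 0
  disc = (14/25)² − 4·(5/12)·(-461/1200) = 85849/90000 ; √disc = 293/300
  v_R = (−(14/25) + 293/300) / (2·(5/12)) = 1/2 m/s
check:
braking lasts T_s = (1/2)/(6/5) = 0.4167 s
robot in T_r: 0.5000·0.0600 = 0.0300 m
robot covers 0.5000·0.4167 − ½·1.2000·0.4167² = 0.1042 m while stopping
human closes 0.6000·0.4767 = 0.2860 m
C+Z_d+Z_r = 0.2500+0.0250+0.0000 = 0.2750 m
sum ≈ 0.0300+0.1042+0.2860+0.2750 ≈ 0.6952 m = S ✓

v_R_max = 1/2 m/s = 0.5000 m/s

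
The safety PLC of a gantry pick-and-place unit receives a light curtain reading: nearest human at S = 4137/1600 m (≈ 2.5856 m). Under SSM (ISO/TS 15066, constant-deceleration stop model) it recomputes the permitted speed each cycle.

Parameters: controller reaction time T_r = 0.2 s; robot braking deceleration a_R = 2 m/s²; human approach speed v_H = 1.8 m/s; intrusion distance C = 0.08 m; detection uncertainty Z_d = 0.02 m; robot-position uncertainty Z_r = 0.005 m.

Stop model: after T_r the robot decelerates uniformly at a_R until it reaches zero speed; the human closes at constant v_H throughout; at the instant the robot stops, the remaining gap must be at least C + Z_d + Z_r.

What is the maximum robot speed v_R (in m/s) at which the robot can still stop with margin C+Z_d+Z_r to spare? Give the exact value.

v_R_max = 29/20 m/s = 1.4500 m/s

at the boundary: (1/4)·v² + (11/10)·v + (-3393/1600) = 0
  disc = (11/10)² − 4·(1/4)·(-3393/1600) = 5329/1600 ; √disc = 73/40
  v_R = (−(11/10) + 73/40) / (2·(1/4)) = 29/20 m/s
check:
braking lasts T_s = (29/20)/2 = 0.7250 s
robot covers v_R·T_r = 1.4500·0.2000 = 0.2900 m before braking
robot under decel: 1.4500²/(2·2.0000) = 0.5256 m
human closes 1.8000·0.9250 = 1.6650 m
residual clearance needed = 0.0800+0.0200+0.0050 = 0.1050 m
sum ≈ 0.2900+0.5256+1.6650+0.1050 ≈ 2.5856 m = S ✓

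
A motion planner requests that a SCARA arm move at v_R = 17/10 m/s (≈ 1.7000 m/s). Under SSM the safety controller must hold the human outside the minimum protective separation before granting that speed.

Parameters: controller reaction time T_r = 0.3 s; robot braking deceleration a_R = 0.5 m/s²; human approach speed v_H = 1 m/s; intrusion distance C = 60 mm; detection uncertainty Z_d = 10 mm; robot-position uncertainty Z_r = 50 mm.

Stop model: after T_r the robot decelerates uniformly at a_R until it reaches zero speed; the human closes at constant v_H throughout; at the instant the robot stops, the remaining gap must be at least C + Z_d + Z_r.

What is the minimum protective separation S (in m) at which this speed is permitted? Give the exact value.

braking lasts T_s = (17/10)/(1/2) = 3.4000 s
robot in T_r: 1.7000·0.3000 = 0.5100 m
robot under decel: 1.7000²/(2·0.5000) = 2.8900 m
human over T_r+T_s: 1.0000·(0.3000+3.4000) = 3.7000 m
residual clearance needed = 0.0600+0.0100+0.0500 = 0.1200 m
S_min ≈ 0.5100+2.8900+3.7000+0.1200  ⇒  S_min = 361/50 m

S_min = 361/50 m = 7.2200 m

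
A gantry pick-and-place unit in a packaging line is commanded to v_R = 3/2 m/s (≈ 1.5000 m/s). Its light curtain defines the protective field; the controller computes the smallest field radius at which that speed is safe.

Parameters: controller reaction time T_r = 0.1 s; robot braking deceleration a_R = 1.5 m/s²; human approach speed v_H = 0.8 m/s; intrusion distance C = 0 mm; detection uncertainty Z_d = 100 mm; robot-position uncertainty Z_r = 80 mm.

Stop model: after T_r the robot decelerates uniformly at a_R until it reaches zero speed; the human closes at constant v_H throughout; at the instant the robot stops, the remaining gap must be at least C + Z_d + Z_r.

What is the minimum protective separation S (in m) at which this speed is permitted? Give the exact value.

stop time T_s = (3/2)/(3/2) = 1.0000 s
robot in T_r: 1.5000·0.1000 = 0.1500 m
robot covers 1.5000·1.0000 − ½·1.5000·1.0000² = 0.7500 m while stopping
human over T_r+T_s: 0.8000·(0.1000+1.0000) = 0.8800 m
C+Z_d+Z_r = 0.0000+0.1000+0.0800 = 0.1800 m
S_min ≈ 0.1500+0.7500+0.8800+0.1800  ⇒  S_min = 49/25 m

S_min = 49/25 m = 1.9600 m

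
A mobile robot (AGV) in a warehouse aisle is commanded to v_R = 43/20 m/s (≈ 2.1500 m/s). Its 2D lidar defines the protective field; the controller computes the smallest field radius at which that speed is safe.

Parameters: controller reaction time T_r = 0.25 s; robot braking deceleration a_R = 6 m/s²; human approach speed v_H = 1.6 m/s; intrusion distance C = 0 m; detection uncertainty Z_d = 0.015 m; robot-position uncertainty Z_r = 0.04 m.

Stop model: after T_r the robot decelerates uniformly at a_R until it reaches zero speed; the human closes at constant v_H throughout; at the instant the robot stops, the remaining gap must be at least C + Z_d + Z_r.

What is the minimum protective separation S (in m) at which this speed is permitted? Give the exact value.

braking lasts T_s = (43/20)/6 = 0.3583 s
robot covers v_R·T_r = 2.1500·0.2500 = 0.5375 m before braking
braking distance = 2.1500²/(2·6.0000) = 0.3852 m
person approaches 1.6000·(0.2500+0.3583) = 0.9733 m
C+Z_d+Z_r = 0.0000+0.0150+0.0400 = 0.0550 m
S_min ≈ 0.5375+0.3852+0.9733+0.0550  ⇒  S_min = 1873/960 m

S_min = 1873/960 m = 1.9510 m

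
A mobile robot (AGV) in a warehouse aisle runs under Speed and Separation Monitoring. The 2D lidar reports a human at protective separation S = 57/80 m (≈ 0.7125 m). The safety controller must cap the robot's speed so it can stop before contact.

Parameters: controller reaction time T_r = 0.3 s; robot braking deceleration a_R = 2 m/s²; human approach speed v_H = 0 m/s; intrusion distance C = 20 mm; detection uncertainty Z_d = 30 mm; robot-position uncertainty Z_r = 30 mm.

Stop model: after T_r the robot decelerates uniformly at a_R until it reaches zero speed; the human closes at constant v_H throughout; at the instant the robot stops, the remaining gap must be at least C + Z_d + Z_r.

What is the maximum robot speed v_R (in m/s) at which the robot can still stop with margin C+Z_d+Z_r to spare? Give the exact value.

collect terms ⇒ (1/4)·v_R² + (3/10)·v_R + (-253/400) = 0
  disc = (3/10)² − 4·(1/4)·(-253/400) = 289/400 ; √disc = 17/20
  v_R = (−(3/10) + 17/20) / (2·(1/4)) = 11/10 m/s
check:
stop time T_s = (11/10)/2 = 0.5500 s
robot in T_r: 1.1000·0.3000 = 0.3300 m
robot under decel: 1.1000²/(2·2.0000) = 0.3025 m
person approaches 0.0000·(0.3000+0.5500) = 0.0000 m
C+Z_d+Z_r = 0.0200+0.0300+0.0300 = 0.0800 m
sum ≈ 0.3300+0.3025+0.0000+0.0800 ≈ 0.7125 m = S ✓

v_R_max = 11/10 m/s = 1.1000 m/s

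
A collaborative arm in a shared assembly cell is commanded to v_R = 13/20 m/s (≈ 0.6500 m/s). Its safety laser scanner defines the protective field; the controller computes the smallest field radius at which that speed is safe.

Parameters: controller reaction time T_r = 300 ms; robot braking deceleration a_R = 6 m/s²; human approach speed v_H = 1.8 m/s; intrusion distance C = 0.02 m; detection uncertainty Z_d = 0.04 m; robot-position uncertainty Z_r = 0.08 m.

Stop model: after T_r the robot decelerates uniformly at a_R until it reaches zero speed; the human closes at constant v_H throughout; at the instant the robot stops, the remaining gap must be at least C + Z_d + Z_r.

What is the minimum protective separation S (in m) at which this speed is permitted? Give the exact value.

stop time T_s = (13/20)/6 = 0.1083 s
robot in T_r: 0.6500·0.3000 = 0.1950 m
robot covers 0.6500·0.1083 − ½·6.0000·0.1083² = 0.0352 m while stopping
human over T_r+T_s: 1.8000·(0.3000+0.1083) = 0.7350 m
C+Z_d+Z_r = 0.0200+0.0400+0.0800 = 0.1400 m
S_min ≈ 0.1950+0.0352+0.7350+0.1400  ⇒  S_min = 1061/960 m

S_min = 1061/960 m = 1.1052 m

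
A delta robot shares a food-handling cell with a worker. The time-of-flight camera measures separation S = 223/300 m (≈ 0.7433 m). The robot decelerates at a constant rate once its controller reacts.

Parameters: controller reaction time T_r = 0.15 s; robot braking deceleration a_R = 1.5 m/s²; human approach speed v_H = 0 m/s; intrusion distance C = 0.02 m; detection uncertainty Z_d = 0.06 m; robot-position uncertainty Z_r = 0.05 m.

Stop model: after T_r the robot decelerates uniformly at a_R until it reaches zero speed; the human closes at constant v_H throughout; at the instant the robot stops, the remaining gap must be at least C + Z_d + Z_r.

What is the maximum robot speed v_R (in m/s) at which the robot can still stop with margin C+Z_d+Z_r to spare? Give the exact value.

collect terms ⇒ (1/3)·v_R² + (3/20)·v_R + (-46/75) = 0
  disc = (3/20)² − 4·(1/3)·(-46/75) = 121/144 ; √disc = 11/12
  v_R = (−(3/20) + 11/12) / (2·(1/3)) = 23/20 m/s
check:
T_s = v_R/a_R = (23/20)/(3/2) = 0.7667 s
reaction-phase robot travel = 1.1500·0.1500 = 0.1725 m
robot covers 1.1500·0.7667 − ½·1.5000·0.7667² = 0.4408 m while stopping
human over T_r+T_s: 0.0000·(0.1500+0.7667) = 0.0000 m
C+Z_d+Z_r = 0.0200+0.0600+0.0500 = 0.1300 m
sum ≈ 0.1725+0.4408+0.0000+0.1300 ≈ 0.7433 m = S ✓

v_R_max = 23/20 m/s = 1.1500 m/s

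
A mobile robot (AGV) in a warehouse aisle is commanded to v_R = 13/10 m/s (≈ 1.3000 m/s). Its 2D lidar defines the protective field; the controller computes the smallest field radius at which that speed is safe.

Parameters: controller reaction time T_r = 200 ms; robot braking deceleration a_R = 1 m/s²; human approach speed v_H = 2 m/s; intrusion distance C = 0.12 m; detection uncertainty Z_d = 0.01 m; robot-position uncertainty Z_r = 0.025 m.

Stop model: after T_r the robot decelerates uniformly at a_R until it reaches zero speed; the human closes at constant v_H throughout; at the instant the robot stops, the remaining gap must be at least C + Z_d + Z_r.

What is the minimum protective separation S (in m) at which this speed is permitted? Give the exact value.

S_min = 213/50 m = 4.2600 m

stop time T_s = (13/10)/1 = 1.3000 s
robot covers v_R·T_r = 1.3000·0.2000 = 0.2600 m before braking
robot covers 1.3000·1.3000 − ½·1.0000·1.3000² = 0.8450 m while stopping
human over T_r+T_s: 2.0000·(0.2000+1.3000) = 3.0000 m
residual clearance needed = 0.1200+0.0100+0.0250 = 0.1550 m
S_min ≈ 0.2600+0.8450+3.0000+0.1550  ⇒  S_min = 213/50 m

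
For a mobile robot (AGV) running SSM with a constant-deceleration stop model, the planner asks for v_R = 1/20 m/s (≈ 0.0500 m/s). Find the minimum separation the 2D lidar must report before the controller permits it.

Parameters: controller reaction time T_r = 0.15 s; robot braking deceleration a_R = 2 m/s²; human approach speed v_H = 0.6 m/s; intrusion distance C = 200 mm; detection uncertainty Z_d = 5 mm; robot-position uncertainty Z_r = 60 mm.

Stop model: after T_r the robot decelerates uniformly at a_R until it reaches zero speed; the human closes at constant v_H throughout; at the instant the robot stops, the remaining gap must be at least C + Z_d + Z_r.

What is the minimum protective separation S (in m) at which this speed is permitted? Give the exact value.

S_min = 121/320 m = 0.3781 m

braking lasts T_s = (1/20)/2 = 0.0250 s
robot in T_r: 0.0500·0.1500 = 0.0075 m
robot under decel: 0.0500²/(2·2.0000) = 0.0006 m
human over T_r+T_s: 0.6000·(0.1500+0.0250) = 0.1050 m
C+Z_d+Z_r = 0.2000+0.0050+0.0600 = 0.2650 m
S_min ≈ 0.0075+0.0006+0.1050+0.2650  ⇒  S_min = 121/320 m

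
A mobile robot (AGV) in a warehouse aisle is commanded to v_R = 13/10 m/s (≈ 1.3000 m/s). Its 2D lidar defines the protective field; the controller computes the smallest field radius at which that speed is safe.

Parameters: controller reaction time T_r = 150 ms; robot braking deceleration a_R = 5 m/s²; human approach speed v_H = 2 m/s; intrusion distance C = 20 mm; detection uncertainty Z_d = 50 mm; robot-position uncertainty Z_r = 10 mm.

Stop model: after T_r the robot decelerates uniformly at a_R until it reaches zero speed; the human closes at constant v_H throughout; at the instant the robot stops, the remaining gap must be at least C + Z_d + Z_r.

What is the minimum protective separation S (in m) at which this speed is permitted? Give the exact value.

S_min = 158/125 m = 1.2640 m

stop time T_s = (13/10)/5 = 0.2600 s
robot covers v_R·T_r = 1.3000·0.1500 = 0.1950 m before braking
braking distance = 1.3000²/(2·5.0000) = 0.1690 m
person approaches 2.0000·(0.1500+0.2600) = 0.8200 m
margins: 0.0200+0.0500+0.0100 = 0.0800 m
S_min ≈ 0.1950+0.1690+0.8200+0.0800  ⇒  S_min = 158/125 m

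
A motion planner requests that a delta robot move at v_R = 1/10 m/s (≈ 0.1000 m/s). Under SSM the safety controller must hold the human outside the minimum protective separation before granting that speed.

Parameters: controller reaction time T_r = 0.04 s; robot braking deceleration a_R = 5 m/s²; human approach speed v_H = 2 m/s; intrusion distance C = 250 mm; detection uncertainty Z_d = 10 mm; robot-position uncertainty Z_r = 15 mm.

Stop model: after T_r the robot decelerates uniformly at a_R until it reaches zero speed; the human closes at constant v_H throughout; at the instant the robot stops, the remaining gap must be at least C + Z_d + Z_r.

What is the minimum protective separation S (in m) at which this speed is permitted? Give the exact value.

braking lasts T_s = (1/10)/5 = 0.0200 s
robot covers v_R·T_r = 0.1000·0.0400 = 0.0040 m before braking
braking distance = 0.1000²/(2·5.0000) = 0.0010 m
human closes 2.0000·0.0600 = 0.1200 m
residual clearance needed = 0.2500+0.0100+0.0150 = 0.2750 m
S_min ≈ 0.0040+0.0010+0.1200+0.2750  ⇒  S_min = 2/5 m

S_min = 2/5 m = 0.4000 m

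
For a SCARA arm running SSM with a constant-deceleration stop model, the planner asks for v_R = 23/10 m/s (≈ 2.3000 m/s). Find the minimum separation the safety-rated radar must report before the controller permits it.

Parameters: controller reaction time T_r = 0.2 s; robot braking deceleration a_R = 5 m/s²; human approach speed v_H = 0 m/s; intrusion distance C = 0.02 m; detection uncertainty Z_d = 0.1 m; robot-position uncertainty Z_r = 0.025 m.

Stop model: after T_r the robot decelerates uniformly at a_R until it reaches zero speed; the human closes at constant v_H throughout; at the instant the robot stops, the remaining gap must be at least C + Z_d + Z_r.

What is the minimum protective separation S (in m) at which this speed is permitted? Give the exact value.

braking lasts T_s = (23/10)/5 = 0.4600 s
reaction-phase robot travel = 2.3000·0.2000 = 0.4600 m
braking distance = 2.3000²/(2·5.0000) = 0.5290 m
human over T_r+T_s: 0.0000·(0.2000+0.4600) = 0.0000 m
margins: 0.0200+0.1000+0.0250 = 0.1450 m
S_min ≈ 0.4600+0.5290+0.0000+0.1450  ⇒  S_min = 567/500 m

S_min = 567/500 m = 1.1340 m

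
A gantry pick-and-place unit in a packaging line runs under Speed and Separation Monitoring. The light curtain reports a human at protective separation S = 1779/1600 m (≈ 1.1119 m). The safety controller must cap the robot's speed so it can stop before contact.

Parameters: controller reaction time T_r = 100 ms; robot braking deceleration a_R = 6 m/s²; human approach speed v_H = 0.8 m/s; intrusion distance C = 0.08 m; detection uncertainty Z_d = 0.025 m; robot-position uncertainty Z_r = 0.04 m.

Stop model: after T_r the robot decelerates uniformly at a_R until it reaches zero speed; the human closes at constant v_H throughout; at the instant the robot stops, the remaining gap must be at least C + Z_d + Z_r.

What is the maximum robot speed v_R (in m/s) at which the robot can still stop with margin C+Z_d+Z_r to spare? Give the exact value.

quadratic (1/12)·v² + (7/30)·v + (-1419/1600) = 0
  disc = (7/30)² − 4·(1/12)·(-1419/1600) = 5041/14400 ; √disc = 71/120
  v_R = (−(7/30) + 71/120) / (2·(1/12)) = 43/20 m/s
check:
braking lasts T_s = (43/20)/6 = 0.3583 s
robot in T_r: 2.1500·0.1000 = 0.2150 m
robot under decel: 2.1500²/(2·6.0000) = 0.3852 m
human closes 0.8000·0.4583 = 0.3667 m
residual clearance needed = 0.0800+0.0250+0.0400 = 0.1450 m
sum ≈ 0.2150+0.3852+0.3667+0.1450 ≈ 1.1119 m = S ✓

v_R_max = 43/20 m/s = 2.1500 m/s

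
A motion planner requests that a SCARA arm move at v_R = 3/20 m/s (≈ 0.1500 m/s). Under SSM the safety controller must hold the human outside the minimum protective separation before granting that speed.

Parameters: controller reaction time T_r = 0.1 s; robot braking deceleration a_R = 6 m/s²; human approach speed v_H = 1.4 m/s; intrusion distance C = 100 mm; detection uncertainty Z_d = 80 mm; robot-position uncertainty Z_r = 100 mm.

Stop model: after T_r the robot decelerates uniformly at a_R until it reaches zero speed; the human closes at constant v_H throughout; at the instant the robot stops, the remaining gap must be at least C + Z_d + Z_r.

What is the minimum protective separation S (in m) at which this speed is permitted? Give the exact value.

braking lasts T_s = (3/20)/6 = 0.0250 s
robot covers v_R·T_r = 0.1500·0.1000 = 0.0150 m before braking
robot under decel: 0.1500²/(2·6.0000) = 0.0019 m
human over T_r+T_s: 1.4000·(0.1000+0.0250) = 0.1750 m
C+Z_d+Z_r = 0.1000+0.0800+0.1000 = 0.2800 m
S_min ≈ 0.0150+0.0019+0.1750+0.2800  ⇒  S_min = 151/320 m

S_min = 151/320 m = 0.4719 m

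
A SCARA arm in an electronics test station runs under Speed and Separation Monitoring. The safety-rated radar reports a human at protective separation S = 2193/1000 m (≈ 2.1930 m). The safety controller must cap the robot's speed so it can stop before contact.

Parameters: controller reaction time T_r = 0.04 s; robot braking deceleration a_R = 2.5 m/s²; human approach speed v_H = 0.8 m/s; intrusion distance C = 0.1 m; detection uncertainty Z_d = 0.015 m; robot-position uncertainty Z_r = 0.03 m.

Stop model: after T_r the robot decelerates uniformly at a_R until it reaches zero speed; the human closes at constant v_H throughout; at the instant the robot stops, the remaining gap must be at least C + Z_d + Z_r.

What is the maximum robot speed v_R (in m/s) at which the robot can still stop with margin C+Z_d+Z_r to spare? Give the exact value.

quadratic (1/5)·v² + (9/25)·v + (-252/125) = 0
  disc = (9/25)² − 4·(1/5)·(-252/125) = 1089/625 ; √disc = 33/25
  v_R = (−(9/25) + 33/25) / (2·(1/5)) = 12/5 m/s
check:
stop time T_s = (12/5)/(5/2) = 0.9600 s
reaction-phase robot travel = 2.4000·0.0400 = 0.0960 m
robot covers 2.4000·0.9600 − ½·2.5000·0.9600² = 1.1520 m while stopping
human over T_r+T_s: 0.8000·(0.0400+0.9600) = 0.8000 m
residual clearance needed = 0.1000+0.0150+0.0300 = 0.1450 m
sum ≈ 0.0960+1.1520+0.8000+0.1450 ≈ 2.1930 m = S ✓

v_R_max = 12/5 m/s = 2.4000 m/s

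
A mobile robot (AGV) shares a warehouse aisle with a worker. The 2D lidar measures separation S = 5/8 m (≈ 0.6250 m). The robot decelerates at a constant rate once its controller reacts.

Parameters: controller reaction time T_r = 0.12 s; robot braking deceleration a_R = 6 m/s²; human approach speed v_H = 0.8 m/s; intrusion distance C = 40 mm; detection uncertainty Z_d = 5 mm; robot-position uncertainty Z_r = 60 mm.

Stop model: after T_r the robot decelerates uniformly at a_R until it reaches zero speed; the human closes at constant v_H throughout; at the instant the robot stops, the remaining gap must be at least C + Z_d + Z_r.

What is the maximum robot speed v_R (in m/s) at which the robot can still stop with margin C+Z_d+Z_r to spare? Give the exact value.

quadratic (1/12)·v² + (19/75)·v + (-53/125) = 0
  disc = (19/75)² − 4·(1/12)·(-53/125) = 1156/5625 ; √disc = 34/75
  v_R = (−(19/75) + 34/75) / (2·(1/12)) = 6/5 m/s
check:
stop time T_s = (6/5)/6 = 0.2000 s
robot covers v_R·T_r = 1.2000·0.1200 = 0.1440 m before braking
robot under decel: 1.2000²/(2·6.0000) = 0.1200 m
human closes 0.8000·0.3200 = 0.2560 m
margins: 0.0400+0.0050+0.0600 = 0.1050 m
sum ≈ 0.1440+0.1200+0.2560+0.1050 ≈ 0.6250 m = S ✓

v_R_max = 6/5 m/s = 1.2000 m/s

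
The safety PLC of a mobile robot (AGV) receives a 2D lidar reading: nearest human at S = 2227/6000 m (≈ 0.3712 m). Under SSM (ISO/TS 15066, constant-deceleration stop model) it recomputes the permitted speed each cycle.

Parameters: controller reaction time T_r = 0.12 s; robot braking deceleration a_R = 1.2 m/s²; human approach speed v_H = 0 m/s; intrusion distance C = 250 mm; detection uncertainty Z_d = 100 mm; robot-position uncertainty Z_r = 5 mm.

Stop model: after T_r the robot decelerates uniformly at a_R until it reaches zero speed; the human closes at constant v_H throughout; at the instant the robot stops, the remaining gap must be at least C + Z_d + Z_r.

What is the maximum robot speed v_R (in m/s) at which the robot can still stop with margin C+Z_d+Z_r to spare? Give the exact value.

collect terms ⇒ (5/12)·v_R² + (3/25)·v_R + (-97/6000) = 0
  disc = (3/25)² − 4·(5/12)·(-97/6000) = 3721/90000 ; √disc = 61/300
  v_R = (−(3/25) + 61/300) / (2·(5/12)) = 1/10 m/s
check:
braking lasts T_s = (1/10)/(6/5) = 0.0833 s
reaction-phase robot travel = 0.1000·0.1200 = 0.0120 m
robot covers 0.1000·0.0833 − ½·1.2000·0.0833² = 0.0042 m while stopping
person approaches 0.0000·(0.1200+0.0833) = 0.0000 m
C+Z_d+Z_r = 0.2500+0.1000+0.0050 = 0.3550 m
sum ≈ 0.0120+0.0042+0.0000+0.3550 ≈ 0.3712 m = S ✓

v_R_max = 1/10 m/s = 0.1000 m/s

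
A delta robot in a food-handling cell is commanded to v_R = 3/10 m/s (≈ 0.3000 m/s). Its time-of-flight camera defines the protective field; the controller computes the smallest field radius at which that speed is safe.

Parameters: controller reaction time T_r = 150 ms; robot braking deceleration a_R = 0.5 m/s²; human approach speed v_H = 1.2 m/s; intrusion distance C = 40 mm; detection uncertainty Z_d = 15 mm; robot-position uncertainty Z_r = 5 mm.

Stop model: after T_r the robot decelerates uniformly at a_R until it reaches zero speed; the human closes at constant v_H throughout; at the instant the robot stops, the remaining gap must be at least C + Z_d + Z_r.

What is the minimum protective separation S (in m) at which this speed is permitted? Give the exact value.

stop time T_s = (3/10)/(1/2) = 0.6000 s
reaction-phase robot travel = 0.3000·0.1500 = 0.0450 m
robot under decel: 0.3000²/(2·0.5000) = 0.0900 m
human closes 1.2000·0.7500 = 0.9000 m
margins: 0.0400+0.0150+0.0050 = 0.0600 m
S_min ≈ 0.0450+0.0900+0.9000+0.0600  ⇒  S_min = 219/200 m

S_min = 219/200 m = 1.0950 m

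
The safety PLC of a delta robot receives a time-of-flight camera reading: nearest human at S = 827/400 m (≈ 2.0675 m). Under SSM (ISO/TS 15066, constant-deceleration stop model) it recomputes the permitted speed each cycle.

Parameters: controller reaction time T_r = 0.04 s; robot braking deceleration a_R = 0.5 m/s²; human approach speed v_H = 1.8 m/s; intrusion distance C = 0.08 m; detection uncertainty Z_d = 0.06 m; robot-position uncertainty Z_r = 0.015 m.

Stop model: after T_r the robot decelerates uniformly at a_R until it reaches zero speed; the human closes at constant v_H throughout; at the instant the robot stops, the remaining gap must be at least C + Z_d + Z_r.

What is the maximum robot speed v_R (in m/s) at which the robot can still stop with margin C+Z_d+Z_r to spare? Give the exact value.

at the boundary: (1)·v² + (91/25)·v + (-3681/2000) = 0
  disc = (91/25)² − 4·(1)·(-3681/2000) = 51529/2500 ; √disc = 227/50
  v_R = (−(91/25) + 227/50) / (2·(1)) = 9/20 m/s
check:
T_s = v_R/a_R = (9/20)/(1/2) = 0.9000 s
robot covers v_R·T_r = 0.4500·0.0400 = 0.0180 m before braking
braking distance = 0.4500²/(2·0.5000) = 0.2025 m
person approaches 1.8000·(0.0400+0.9000) = 1.6920 m
residual clearance needed = 0.0800+0.0600+0.0150 = 0.1550 m
sum ≈ 0.0180+0.2025+1.6920+0.1550 ≈ 2.0675 m = S ✓

v_R_max = 9/20 m/s = 0.4500 m/s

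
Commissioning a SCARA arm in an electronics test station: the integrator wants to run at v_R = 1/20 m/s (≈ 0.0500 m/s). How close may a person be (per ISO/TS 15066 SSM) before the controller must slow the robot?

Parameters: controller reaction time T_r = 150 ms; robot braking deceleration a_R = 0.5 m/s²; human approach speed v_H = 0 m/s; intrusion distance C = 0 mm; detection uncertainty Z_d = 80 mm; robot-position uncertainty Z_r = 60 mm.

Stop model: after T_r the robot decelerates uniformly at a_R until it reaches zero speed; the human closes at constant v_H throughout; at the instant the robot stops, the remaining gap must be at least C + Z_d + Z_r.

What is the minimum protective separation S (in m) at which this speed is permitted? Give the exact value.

S_min = 3/20 m = 0.1500 m

braking lasts T_s = (1/20)/(1/2) = 0.1000 s
robot in T_r: 0.0500·0.1500 = 0.0075 m
robot under decel: 0.0500²/(2·0.5000) = 0.0025 m
human over T_r+T_s: 0.0000·(0.1500+0.1000) = 0.0000 m
residual clearance needed = 0.0000+0.0800+0.0600 = 0.1400 m
S_min ≈ 0.0075+0.0025+0.0000+0.1400  ⇒  S_min = 3/20 m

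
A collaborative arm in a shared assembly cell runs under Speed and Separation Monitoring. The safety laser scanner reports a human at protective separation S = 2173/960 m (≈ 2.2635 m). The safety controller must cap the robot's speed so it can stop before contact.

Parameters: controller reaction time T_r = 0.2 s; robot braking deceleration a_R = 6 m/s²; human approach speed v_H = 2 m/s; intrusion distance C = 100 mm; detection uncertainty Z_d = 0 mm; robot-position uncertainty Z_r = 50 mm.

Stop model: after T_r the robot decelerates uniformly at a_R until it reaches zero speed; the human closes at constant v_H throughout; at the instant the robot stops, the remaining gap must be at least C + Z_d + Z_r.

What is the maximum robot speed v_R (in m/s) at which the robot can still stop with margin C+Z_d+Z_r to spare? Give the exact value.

v_R_max = 47/20 m/s = 2.3500 m/s

quadratic (1/12)·v² + (8/15)·v + (-329/192) = 0
  disc = (8/15)² − 4·(1/12)·(-329/192) = 1369/1600 ; √disc = 37/40
  v_R = (−(8/15) + 37/40) / (2·(1/12)) = 47/20 m/s
check:
braking lasts T_s = (47/20)/6 = 0.3917 s
robot covers v_R·T_r = 2.3500·0.2000 = 0.4700 m before braking
robot under decel: 2.3500²/(2·6.0000) = 0.4602 m
person approaches 2.0000·(0.2000+0.3917) = 1.1833 m
residual clearance needed = 0.1000+0.0000+0.0500 = 0.1500 m
sum ≈ 0.4700+0.4602+1.1833+0.1500 ≈ 2.2635 m = S ✓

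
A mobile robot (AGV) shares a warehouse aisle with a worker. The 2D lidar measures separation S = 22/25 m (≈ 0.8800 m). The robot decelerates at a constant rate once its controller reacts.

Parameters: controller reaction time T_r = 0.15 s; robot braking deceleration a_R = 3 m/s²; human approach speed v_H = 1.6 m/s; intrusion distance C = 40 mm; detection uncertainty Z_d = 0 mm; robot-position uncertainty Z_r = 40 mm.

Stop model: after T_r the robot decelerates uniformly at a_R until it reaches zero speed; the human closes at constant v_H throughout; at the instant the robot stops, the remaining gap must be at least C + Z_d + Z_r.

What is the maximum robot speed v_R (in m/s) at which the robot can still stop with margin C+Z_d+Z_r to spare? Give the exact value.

v_R_max = 7/10 m/s = 0.7000 m/s

quadratic (1/6)·v² + (41/60)·v + (-14/25) = 0
  disc = (41/60)² − 4·(1/6)·(-14/25) = 121/144 ; √disc = 11/12
  v_R = (−(41/60) + 11/12) / (2·(1/6)) = 7/10 m/s
check:
stop time T_s = (7/10)/3 = 0.2333 s
reaction-phase robot travel = 0.7000·0.1500 = 0.1050 m
braking distance = 0.7000²/(2·3.0000) = 0.0817 m
human over T_r+T_s: 1.6000·(0.1500+0.2333) = 0.6133 m
residual clearance needed = 0.0400+0.0000+0.0400 = 0.0800 m
sum ≈ 0.1050+0.0817+0.6133+0.0800 ≈ 0.8800 m = S ✓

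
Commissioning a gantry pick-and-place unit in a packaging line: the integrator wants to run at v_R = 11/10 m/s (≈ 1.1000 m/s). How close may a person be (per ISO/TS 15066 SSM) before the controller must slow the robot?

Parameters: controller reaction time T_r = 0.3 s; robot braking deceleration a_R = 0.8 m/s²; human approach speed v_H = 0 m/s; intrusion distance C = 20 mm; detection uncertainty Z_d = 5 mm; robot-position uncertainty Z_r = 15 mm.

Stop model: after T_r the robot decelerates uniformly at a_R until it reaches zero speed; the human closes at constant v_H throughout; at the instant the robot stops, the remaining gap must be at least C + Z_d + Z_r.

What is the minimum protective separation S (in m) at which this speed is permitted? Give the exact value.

S_min = 901/800 m = 1.1262 m

braking lasts T_s = (11/10)/(4/5) = 1.3750 s
reaction-phase robot travel = 1.1000·0.3000 = 0.3300 m
robot covers 1.1000·1.3750 − ½·0.8000·1.3750² = 0.7562 m while stopping
person approaches 0.0000·(0.3000+1.3750) = 0.0000 m
residual clearance needed = 0.0200+0.0050+0.0150 = 0.0400 m
S_min ≈ 0.3300+0.7562+0.0000+0.0400  ⇒  S_min = 901/800 m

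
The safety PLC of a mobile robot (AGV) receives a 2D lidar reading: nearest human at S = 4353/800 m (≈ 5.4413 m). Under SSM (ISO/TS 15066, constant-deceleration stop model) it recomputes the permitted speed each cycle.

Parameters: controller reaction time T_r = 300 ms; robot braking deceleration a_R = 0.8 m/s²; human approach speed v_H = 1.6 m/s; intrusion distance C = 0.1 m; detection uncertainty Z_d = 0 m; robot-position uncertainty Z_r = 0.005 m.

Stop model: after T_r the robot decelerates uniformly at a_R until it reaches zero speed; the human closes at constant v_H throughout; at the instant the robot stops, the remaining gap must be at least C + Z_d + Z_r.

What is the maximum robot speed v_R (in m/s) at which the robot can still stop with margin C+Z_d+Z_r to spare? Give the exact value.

v_R_max = 3/2 m/s = 1.5000 m/s

collect terms ⇒ (5/8)·v_R² + (23/10)·v_R + (-777/160) = 0
  disc = (23/10)² − 4·(5/8)·(-777/160) = 27889/1600 ; √disc = 167/40
  v_R = (−(23/10) + 167/40) / (2·(5/8)) = 3/2 m/s
check:
braking lasts T_s = (3/2)/(4/5) = 1.8750 s
reaction-phase robot travel = 1.5000·0.3000 = 0.4500 m
braking distance = 1.5000²/(2·0.8000) = 1.4062 m
person approaches 1.6000·(0.3000+1.8750) = 3.4800 m
margins: 0.1000+0.0000+0.0050 = 0.1050 m
sum ≈ 0.4500+1.4062+3.4800+0.1050 ≈ 5.4413 m = S ✓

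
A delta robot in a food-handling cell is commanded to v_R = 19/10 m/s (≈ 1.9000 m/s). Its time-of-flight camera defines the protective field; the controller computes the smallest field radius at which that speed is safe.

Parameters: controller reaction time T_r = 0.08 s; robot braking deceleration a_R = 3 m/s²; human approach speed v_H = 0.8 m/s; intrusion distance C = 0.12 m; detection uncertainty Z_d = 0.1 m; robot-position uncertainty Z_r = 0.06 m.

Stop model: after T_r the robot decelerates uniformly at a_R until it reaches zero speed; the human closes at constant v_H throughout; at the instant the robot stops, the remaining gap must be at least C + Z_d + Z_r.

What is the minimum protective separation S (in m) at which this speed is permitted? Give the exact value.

S_min = 4813/3000 m = 1.6043 m

braking lasts T_s = (19/10)/3 = 0.6333 s
robot in T_r: 1.9000·0.0800 = 0.1520 m
braking distance = 1.9000²/(2·3.0000) = 0.6017 m
human over T_r+T_s: 0.8000·(0.0800+0.6333) = 0.5707 m
margins: 0.1200+0.1000+0.0600 = 0.2800 m
S_min ≈ 0.1520+0.6017+0.5707+0.2800  ⇒  S_min = 4813/3000 m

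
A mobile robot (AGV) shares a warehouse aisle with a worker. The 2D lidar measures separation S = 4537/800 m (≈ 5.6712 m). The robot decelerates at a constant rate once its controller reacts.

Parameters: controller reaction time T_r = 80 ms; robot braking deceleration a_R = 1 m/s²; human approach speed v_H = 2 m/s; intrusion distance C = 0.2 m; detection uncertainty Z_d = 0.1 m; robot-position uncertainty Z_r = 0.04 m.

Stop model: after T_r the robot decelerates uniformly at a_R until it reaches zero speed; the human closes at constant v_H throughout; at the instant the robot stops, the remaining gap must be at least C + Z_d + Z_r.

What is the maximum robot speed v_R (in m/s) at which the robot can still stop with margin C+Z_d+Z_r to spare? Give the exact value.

v_R_max = 7/4 m/s = 1.7500 m/s

quadratic (1/2)·v² + (52/25)·v + (-4137/800) = 0
  disc = (52/25)² − 4·(1/2)·(-4137/800) = 146689/10000 ; √disc = 383/100
  v_R = (−(52/25) + 383/100) / (2·(1/2)) = 7/4 m/s
check:
stop time T_s = (7/4)/1 = 1.7500 s
robot covers v_R·T_r = 1.7500·0.0800 = 0.1400 m before braking
robot covers 1.7500·1.7500 − ½·1.0000·1.7500² = 1.5312 m while stopping
person approaches 2.0000·(0.0800+1.7500) = 3.6600 m
margins: 0.2000+0.1000+0.0400 = 0.3400 m
sum ≈ 0.1400+1.5312+3.6600+0.3400 ≈ 5.6712 m = S ✓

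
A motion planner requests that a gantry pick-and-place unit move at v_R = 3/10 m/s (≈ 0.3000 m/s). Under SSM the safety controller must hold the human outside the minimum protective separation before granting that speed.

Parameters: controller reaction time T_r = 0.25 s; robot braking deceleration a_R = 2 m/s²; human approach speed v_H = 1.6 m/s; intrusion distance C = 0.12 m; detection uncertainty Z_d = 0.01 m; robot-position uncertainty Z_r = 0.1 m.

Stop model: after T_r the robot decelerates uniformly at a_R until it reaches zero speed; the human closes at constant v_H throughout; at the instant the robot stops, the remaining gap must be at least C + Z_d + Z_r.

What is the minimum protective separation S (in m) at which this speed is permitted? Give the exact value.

braking lasts T_s = (3/10)/2 = 0.1500 s
robot covers v_R·T_r = 0.3000·0.2500 = 0.0750 m before braking
robot under decel: 0.3000²/(2·2.0000) = 0.0225 m
human over T_r+T_s: 1.6000·(0.2500+0.1500) = 0.6400 m
residual clearance needed = 0.1200+0.0100+0.1000 = 0.2300 m
S_min ≈ 0.0750+0.0225+0.6400+0.2300  ⇒  S_min = 387/400 m

S_min = 387/400 m = 0.9675 m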